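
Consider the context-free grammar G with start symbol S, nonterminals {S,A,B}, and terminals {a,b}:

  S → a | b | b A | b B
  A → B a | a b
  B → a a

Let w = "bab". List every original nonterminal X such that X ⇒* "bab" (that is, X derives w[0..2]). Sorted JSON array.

CNF form of G:
  S -> T1 A | T1 B | a | b
  A -> B T0 | T0 T1
  B -> T0 T0
  T0 -> a
  T1 -> b

CYK fill, restricted to cells inside w[0..2]:
  cell(0,0) b: {S,T1}  orig:{S}
  cell(1,1) a: {S,T0}  orig:{S}
  cell(2,2) b: {S,T1}  orig:{S}
  cell(0,1) ba: ∅
  cell(1,2) ab: {A}
  cell(0,2) bab: {S}

Original NTs in T[0,2] deriving "bab": ["S"]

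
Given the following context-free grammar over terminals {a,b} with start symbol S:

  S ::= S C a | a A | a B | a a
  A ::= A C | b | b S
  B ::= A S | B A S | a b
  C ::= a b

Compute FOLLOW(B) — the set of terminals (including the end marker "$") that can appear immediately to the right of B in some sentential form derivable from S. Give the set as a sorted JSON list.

FIRST sets, iterate to fixpoint:
iter 1:
  A via A→b: +{b}
  B via B→A S: +{b}
  B via B→a b: +{a}
  C via C→a b: +{a}
  S via S→a A: +{a}
  FIRST(S)={a}  FIRST(A)={b}  FIRST(B)={a,b}  FIRST(C)={a}
iter 2: (stable)
  FIRST(S)={a}  FIRST(A)={b}  FIRST(B)={a,b}  FIRST(C)={a}

Compute FOLLOW by fixpoint:
initialize: $ ∈ FOLLOW(S)
[1]
  A→A C: FOLLOW(A) ⊇ FIRST(C) = {a}; new: +{a}
  A→A C: FOLLOW(C) ⊇ FOLLOW(A) ⊇ {a}; new: +{a}
  A→b S: FOLLOW(S) ⊇ FOLLOW(A) ⊇ {a}; new: +{a}
  B→B A S: FOLLOW(B) ⊇ FIRST(A) = {b}; new: +{b}
  B→B A S: FOLLOW(S) ⊇ FOLLOW(B) ⊇ {b}; new: +{b}
  S→a A: FOLLOW(A) ⊇ FOLLOW(S) ⊇ {$,a,b}; new: +{$,b}
  S→a B: FOLLOW(B) ⊇ FOLLOW(S) ⊇ {$,a,b}; new: +{$,a}
  FOLLOW(S)={$,a,b}  FOLLOW(A)={$,a,b}  FOLLOW(B)={$,a,b}  FOLLOW(C)={a}
[2]
  A→A C: FOLLOW(C) ⊇ FOLLOW(A) ⊇ {$,a,b}; new: +{$,b}
  FOLLOW(S)={$,a,b}  FOLLOW(A)={$,a,b}  FOLLOW(B)={$,a,b}  FOLLOW(C)={$,a,b}
[3] (stable)
  FOLLOW(S)={$,a,b}  FOLLOW(A)={$,a,b}  FOLLOW(B)={$,a,b}  FOLLOW(C)={$,a,b}

FOLLOW(B) = ["$", "a", "b"]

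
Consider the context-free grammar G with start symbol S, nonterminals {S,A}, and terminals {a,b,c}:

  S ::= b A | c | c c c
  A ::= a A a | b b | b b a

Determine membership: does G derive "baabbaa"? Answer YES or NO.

Convert to CNF:
  S -> T1 A | T2 X5 | c
  A -> T0 X3 | T1 T1 | T1 X4
  T0 -> a
  T1 -> b
  T2 -> c
  X3 -> A T0
  X4 -> T1 T0
  X5 -> T2 T2

Fill CYK table bottom-up:
  [0..0]={T1}  "b"  orig:{}
  [1..1]={T0}  "a"  orig:{}
  [2..2]={T0}  "a"  orig:{}
  [3..3]={T1}  "b"  orig:{}
  [4..4]={T1}  "b"  orig:{}
  [5..5]={T0}  "a"  orig:{}
  [6..6]={T0}  "a"  orig:{}
  [0..1]={X4}  "ba"  orig:{}
  [1..2]=∅  "aa"
  [2..3]=∅  "ab"
  [3..4]={A}  "bb"
  [4..5]={X4}  "ba"  orig:{}
  [5..6]=∅  "aa"
  [0..2]=∅  "baa"
  [1..3]=∅  "aab"
  [2..4]=∅  "abb"
  [3..5]={A,X3}  "bba"  orig:{A}
  [4..6]=∅  "baa"
  [0..3]=∅  "baab"
  [1..4]=∅  "aabb"
  [2..5]={A}  "abba"
  [3..6]={X3}  "bbaa"  orig:{}
  [0..4]=∅  "baabb"
  [1..5]=∅  "aabba"
  [2..6]={A,X3}  "abbaa"  orig:{A}
  [0..5]=∅  "baabba"
  [1..6]={A}  "aabbaa"
  [0..6]={S}  "baabbaa"

S ∈ T[0,6] ⇒ YES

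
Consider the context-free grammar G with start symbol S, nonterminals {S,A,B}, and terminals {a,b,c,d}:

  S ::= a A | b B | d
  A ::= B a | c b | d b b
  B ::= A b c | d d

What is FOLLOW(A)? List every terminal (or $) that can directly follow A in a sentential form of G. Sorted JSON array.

Compute FIRST by fixpoint:
iter 1:
  A via A→c b: +{c}
  A via A→d b b: +{d}
  B via B→A b c: +{c,d}
  S via S→a A: +{a}
  S via S→b B: +{b}
  S via S→d: +{d}
  S: {a,b,d}  A: {c,d}  B: {c,d}
iter 2: (no change)
  S: {a,b,d}  A: {c,d}  B: {c,d}

FOLLOW iteration:
initialize: $ ∈ FOLLOW(S)
[1]
  A→B a: FOLLOW(B) ⊇ FIRST(a) = {a}; new: +{a}
  B→A b c: FOLLOW(A) ⊇ FIRST(b) = {b}; new: +{b}
  S→a A: FOLLOW(A) ⊇ FOLLOW(S) ⊇ {$}; new: +{$}
  S→b B: FOLLOW(B) ⊇ FOLLOW(S) ⊇ {$}; new: +{$}
  FOLLOW[S]={$}  FOLLOW[A]={$,b}  FOLLOW[B]={$,a}
[2] done
  FOLLOW[S]={$}  FOLLOW[A]={$,b}  FOLLOW[B]={$,a}

FOLLOW(A) = ["$", "b"]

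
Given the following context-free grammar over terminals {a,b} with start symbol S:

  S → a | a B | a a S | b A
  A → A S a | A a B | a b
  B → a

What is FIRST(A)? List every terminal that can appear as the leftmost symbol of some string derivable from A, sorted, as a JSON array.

FIRST iteration:
[1]
  A via A→a b: +{a}
  B via B→a: +{a}
  S via S→a: +{a}
  S via S→b A: +{b}
  FIRST[S]={a,b}  FIRST[A]={a}  FIRST[B]={a}
[2] (no change)
  FIRST[S]={a,b}  FIRST[A]={a}  FIRST[B]={a}

FIRST(A) = ["a"]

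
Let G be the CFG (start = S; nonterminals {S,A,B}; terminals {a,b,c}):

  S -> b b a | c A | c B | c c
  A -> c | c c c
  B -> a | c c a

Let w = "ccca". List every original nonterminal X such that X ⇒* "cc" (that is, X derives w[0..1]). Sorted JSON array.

Convert to CNF:
  S -> T0 A | T0 B | T0 T0 | T2 X5
  A -> T0 X3 | c
  B -> T0 X4 | a
  T0 -> c
  T1 -> a
  T2 -> b
  X3 -> T0 T0
  X4 -> T0 T1
  X5 -> T2 T1

Fill CYK table bottom-up — only the sub-triangle for w[0..1]:
  T[0,0] 'c' = {A,T0}  orig:{A}
  T[1,1] 'c' = {A,T0}  orig:{A}
  T[0,1] 'cc' = {S,X3}  orig:{S}

Original NTs in T[0,1] deriving "cc": ["S"]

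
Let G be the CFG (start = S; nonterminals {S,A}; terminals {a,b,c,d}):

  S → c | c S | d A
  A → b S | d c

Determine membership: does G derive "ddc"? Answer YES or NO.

Convert to CNF:
  S -> T1 A | T2 S | c
  A -> T0 S | T1 T2
  T0 -> b
  T1 -> d
  T2 -> c

CYK fill:
  [0..0]={T1}  "d"  orig:{}
  [1..1]={T1}  "d"  orig:{}
  [2..2]={S,T2}  "c"  orig:{S}
  [0..1]=∅  "dd"
  [1..2]={A}  "dc"
  [0..2]={S}  "ddc"

S ∈ T[0,2] ⇒ YES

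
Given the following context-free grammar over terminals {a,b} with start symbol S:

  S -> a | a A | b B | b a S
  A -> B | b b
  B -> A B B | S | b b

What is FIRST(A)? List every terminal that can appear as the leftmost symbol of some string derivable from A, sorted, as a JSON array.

FIRST iteration:
[1]
  A via A→b b: +{b}
  B via B→A B B: +{b}
  S via S→a: +{a}
  S via S→b B: +{b}
  FIRST[S]={a,b}  FIRST[A]={b}  FIRST[B]={b}
[2]
  B via B→S: +{a}
  FIRST[S]={a,b}  FIRST[A]={b}  FIRST[B]={a,b}
[3]
  A via A→B: +{a}
  FIRST[S]={a,b}  FIRST[A]={a,b}  FIRST[B]={a,b}
[4] done
  FIRST[S]={a,b}  FIRST[A]={a,b}  FIRST[B]={a,b}

FIRST(A) = ["a", "b"]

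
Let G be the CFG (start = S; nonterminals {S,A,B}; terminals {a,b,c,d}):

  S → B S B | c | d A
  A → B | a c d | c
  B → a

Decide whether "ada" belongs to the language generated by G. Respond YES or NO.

CNF form of G:
  S -> B X4 | T2 A | c
  A -> T0 X3 | a | c
  B -> a
  T0 -> a
  T1 -> c
  T2 -> d
  X3 -> T1 T2
  X4 -> S B

CYK fill:
  cell(0,0) a: {A,B,T0}  orig:{A,B}
  cell(1,1) d: {T2}  orig:{}
  cell(2,2) a: {A,B,T0}  orig:{A,B}
  cell(0,1) ad: ∅
  cell(1,2) da: {S}
  cell(0,2) ada: ∅

S ∉ T[0,2] ⇒ NO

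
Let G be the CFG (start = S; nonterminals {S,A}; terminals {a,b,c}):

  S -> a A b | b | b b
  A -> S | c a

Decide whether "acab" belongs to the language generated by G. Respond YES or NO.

Convert to CNF:
  S -> T0 X4 | T1 T1 | b
  A -> T0 X3 | T1 T1 | T2 T0 | b
  T0 -> a
  T1 -> b
  T2 -> c
  X3 -> A T1
  X4 -> A T1

CYK table (by increasing span):
  cell(0,0) a: {T0}  orig:{}
  cell(1,1) c: {T2}  orig:{}
  cell(2,2) a: {T0}  orig:{}
  cell(3,3) b: {A,S,T1}  orig:{A,S}
  cell(0,1) ac: ∅
  cell(1,2) ca: {A}
  cell(2,3) ab: ∅
  cell(0,2) aca: ∅
  cell(1,3) cab: {X3,X4}  orig:{}
  cell(0,3) acab: {A,S}

S ∈ T[0,3] ⇒ YES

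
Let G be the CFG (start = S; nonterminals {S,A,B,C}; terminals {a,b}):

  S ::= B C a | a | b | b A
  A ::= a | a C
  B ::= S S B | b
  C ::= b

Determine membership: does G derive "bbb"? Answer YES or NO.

CNF form of G:
  S -> B X3 | T1 A | a | b
  A -> T0 C | a
  B -> S X2 | b
  C -> b
  T0 -> a
  T1 -> b
  X2 -> S B
  X3 -> C T0

Fill CYK table bottom-up:
  T[0,0] 'b' = {B,C,S,T1}  orig:{B,C,S}
  T[1,1] 'b' = {B,C,S,T1}  orig:{B,C,S}
  T[2,2] 'b' = {B,C,S,T1}  orig:{B,C,S}
  T[0,1] 'bb' = {X2}  orig:{}
  T[1,2] 'bb' = {X2}  orig:{}
  T[0,2] 'bbb' = {B}

S ∉ T[0,2] ⇒ NO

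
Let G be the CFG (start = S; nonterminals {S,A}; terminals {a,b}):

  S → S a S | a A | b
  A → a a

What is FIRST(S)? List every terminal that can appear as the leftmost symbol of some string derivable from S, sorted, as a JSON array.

FIRST sets, iterate to fixpoint:
[1]
  A via A→a a: +{a}
  S via S→a A: +{a}
  S via S→b: +{b}
  S: {a,b}  A: {a}
[2] (stable)
  S: {a,b}  A: {a}

FIRST(S) = ["a", "b"]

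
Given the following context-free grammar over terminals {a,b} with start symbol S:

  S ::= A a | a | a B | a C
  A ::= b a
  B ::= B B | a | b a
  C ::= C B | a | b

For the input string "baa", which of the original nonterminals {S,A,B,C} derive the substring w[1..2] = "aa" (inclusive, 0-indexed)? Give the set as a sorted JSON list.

CNF form of G:
  S -> A T1 | T1 B | T1 C | a
  A -> T0 T1
  B -> B B | T0 T1 | a
  C -> C B | a | b
  T0 -> b
  T1 -> a

CYK fill — only the sub-triangle for w[1..2]:
  [1..1]={B,C,S,T1}  "a"  orig:{B,C,S}
  [2..2]={B,C,S,T1}  "a"  orig:{B,C,S}
  [1..2]={B,C,S}  "aa"

Original NTs in T[1,2] deriving "aa": ["B", "C", "S"]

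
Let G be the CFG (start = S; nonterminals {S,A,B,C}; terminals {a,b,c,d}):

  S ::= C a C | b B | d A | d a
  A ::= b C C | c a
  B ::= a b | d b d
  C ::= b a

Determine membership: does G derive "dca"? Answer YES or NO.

CNF form of G:
  S -> C X6 | T0 B | T3 A | T3 T2
  A -> T0 X4 | T1 T2
  B -> T2 T0 | T3 X5
  C -> T0 T2
  T0 -> b
  T1 -> c
  T2 -> a
  T3 -> d
  X4 -> C C
  X5 -> T0 T3
  X6 -> T2 C

CYK fill:
  [0..0]={T3}  "d"  orig:{}
  [1..1]={T1}  "c"  orig:{}
  [2..2]={T2}  "a"  orig:{}
  [0..1]=∅  "dc"
  [1..2]={A}  "ca"
  [0..2]={S}  "dca"

S ∈ T[0,2] ⇒ YES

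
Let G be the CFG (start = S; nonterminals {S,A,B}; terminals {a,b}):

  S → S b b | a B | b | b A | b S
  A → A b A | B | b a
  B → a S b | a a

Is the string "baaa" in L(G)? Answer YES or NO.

Convert to CNF:
  S -> S X5 | T0 A | T0 S | T1 B | b
  A -> A X2 | T0 T1 | T1 T1 | T1 X3
  B -> T1 T1 | T1 X4
  T0 -> b
  T1 -> a
  X2 -> T0 A
  X3 -> S T0
  X4 -> S T0
  X5 -> T0 T0

Fill CYK table bottom-up:
  T[0,0] 'b' = {S,T0}  orig:{S}
  T[1,1] 'a' = {T1}  orig:{}
  T[2,2] 'a' = {T1}  orig:{}
  T[3,3] 'a' = {T1}  orig:{}
  T[0,1] 'ba' = {A}
  T[1,2] 'aa' = {A,B}
  T[2,3] 'aa' = {A,B}
  T[0,2] 'baa' = {S,X2}  orig:{S}
  T[1,3] 'aaa' = {S}
  T[0,3] 'baaa' = {S}

S ∈ T[0,3] ⇒ YES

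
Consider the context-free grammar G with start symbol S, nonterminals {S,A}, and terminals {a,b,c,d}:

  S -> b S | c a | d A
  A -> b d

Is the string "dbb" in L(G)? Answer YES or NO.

Convert to CNF:
  S -> T0 S | T1 A | T2 T3
  A -> T0 T1
  T0 -> b
  T1 -> d
  T2 -> c
  T3 -> a

CYK fill:
  cell(0,0) d: {T1}  orig:{}
  cell(1,1) b: {T0}  orig:{}
  cell(2,2) b: {T0}  orig:{}
  cell(0,1) db: ∅
  cell(1,2) bb: ∅
  cell(0,2) dbb: ∅

S ∉ T[0,2] ⇒ NO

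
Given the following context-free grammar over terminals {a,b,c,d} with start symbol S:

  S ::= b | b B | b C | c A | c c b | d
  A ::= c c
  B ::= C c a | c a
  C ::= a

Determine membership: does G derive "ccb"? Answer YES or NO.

CNF form of G:
  S -> T0 A | T0 X4 | T2 B | T2 C | b | d
  A -> T0 T0
  B -> C X3 | T0 T1
  C -> a
  T0 -> c
  T1 -> a
  T2 -> b
  X3 -> T0 T1
  X4 -> T0 T2

CYK fill:
  [0..0]={T0}  "c"  orig:{}
  [1..1]={T0}  "c"  orig:{}
  [2..2]={S,T2}  "b"  orig:{S}
  [0..1]={A}  "cc"
  [1..2]={X4}  "cb"  orig:{}
  [0..2]={S}  "ccb"

S ∈ T[0,2] ⇒ YES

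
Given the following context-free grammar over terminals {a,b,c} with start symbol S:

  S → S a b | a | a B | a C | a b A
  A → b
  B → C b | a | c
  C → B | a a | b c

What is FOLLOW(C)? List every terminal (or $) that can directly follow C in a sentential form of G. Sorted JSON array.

Compute FIRST by fixpoint:
pass 1:
  A via A→b: +{b}
  B via B→a: +{a}
  B via B→c: +{c}
  C via C→B: +{a,c}
  C via C→b c: +{b}
  S via S→a: +{a}
  S: {a}  A: {b}  B: {a,c}  C: {a,b,c}
pass 2:
  B via B→C b: +{b}
  S: {a}  A: {b}  B: {a,b,c}  C: {a,b,c}
pass 3: (no change)
  S: {a}  A: {b}  B: {a,b,c}  C: {a,b,c}

FOLLOW sets:
FOLLOW(S) := {$}
pass 1:
  B→C b: FOLLOW(C) ⊇ FIRST(b) = {b}; new: +{b}
  C→B: FOLLOW(B) ⊇ FOLLOW(C) ⊇ {b}; new: +{b}
  S→S a b: FOLLOW(S) ⊇ FIRST(a) = {a}; new: +{a}
  S→a B: FOLLOW(B) ⊇ FOLLOW(S) ⊇ {$,a}; new: +{$,a}
  S→a C: FOLLOW(C) ⊇ FOLLOW(S) ⊇ {$,a}; new: +{$,a}
  S→a b A: FOLLOW(A) ⊇ FOLLOW(S) ⊇ {$,a}; new: +{$,a}
  S: {$,a}  A: {$,a}  B: {$,a,b}  C: {$,a,b}
pass 2: (stable)
  S: {$,a}  A: {$,a}  B: {$,a,b}  C: {$,a,b}

FOLLOW(C) = ["$", "a", "b"]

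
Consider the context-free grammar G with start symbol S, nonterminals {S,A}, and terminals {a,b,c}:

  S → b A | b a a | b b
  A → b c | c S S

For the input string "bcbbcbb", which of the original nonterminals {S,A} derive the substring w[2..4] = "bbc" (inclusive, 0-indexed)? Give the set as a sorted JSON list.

CNF form of G:
  S -> T0 A | T0 T0 | T0 X4
  A -> T0 T1 | T1 X3
  T0 -> b
  T1 -> c
  T2 -> a
  X3 -> S S
  X4 -> T2 T2

CYK fill, restricted to cells inside w[2..4]:
  cell(2,2) b: {T0}  orig:{}
  cell(3,3) b: {T0}  orig:{}
  cell(4,4) c: {T1}  orig:{}
  cell(2,3) bb: {S}
  cell(3,4) bc: {A}
  cell(2,4) bbc: {S}

Original NTs in T[2,4] deriving "bbc": ["S"]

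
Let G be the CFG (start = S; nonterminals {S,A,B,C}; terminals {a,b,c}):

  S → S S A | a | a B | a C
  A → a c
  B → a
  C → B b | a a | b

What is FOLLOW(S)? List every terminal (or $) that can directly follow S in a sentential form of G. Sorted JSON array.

Compute FIRST by fixpoint:
iter 1:
  A via A→a c: +{a}
  B via B→a: +{a}
  C via C→B b: +{a}
  C via C→b: +{b}
  S via S→a: +{a}
  FIRST(S)={a}  FIRST(A)={a}  FIRST(B)={a}  FIRST(C)={a,b}
iter 2: (stable)
  FIRST(S)={a}  FIRST(A)={a}  FIRST(B)={a}  FIRST(C)={a,b}

FOLLOW sets:
seed FOLLOW(S) with $
round 1:
  C→B b: FOLLOW(B) ⊇ FIRST(b) = {b}; new: +{b}
  S→S S A: FOLLOW(S) ⊇ FIRST(S) = {a}; new: +{a}
  S→S S A: FOLLOW(A) ⊇ FOLLOW(S) ⊇ {$,a}; new: +{$,a}
  S→a B: FOLLOW(B) ⊇ FOLLOW(S) ⊇ {$,a}; new: +{$,a}
  S→a C: FOLLOW(C) ⊇ FOLLOW(S) ⊇ {$,a}; new: +{$,a}
  FOLLOW[S]={$,a}  FOLLOW[A]={$,a}  FOLLOW[B]={$,a,b}  FOLLOW[C]={$,a}
round 2: — fixpoint
  FOLLOW[S]={$,a}  FOLLOW[A]={$,a}  FOLLOW[B]={$,a,b}  FOLLOW[C]={$,a}

FOLLOW(S) = ["$", "a"]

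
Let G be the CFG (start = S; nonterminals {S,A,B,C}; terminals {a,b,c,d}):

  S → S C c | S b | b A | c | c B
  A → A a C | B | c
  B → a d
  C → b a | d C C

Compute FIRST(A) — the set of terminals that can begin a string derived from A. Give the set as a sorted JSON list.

Compute FIRST by fixpoint:
round 1:
  A via A→c: +{c}
  B via B→a d: +{a}
  C via C→b a: +{b}
  C via C→d C C: +{d}
  S via S→b A: +{b}
  S via S→c: +{c}
  FIRST(S)={b,c}  FIRST(A)={c}  FIRST(B)={a}  FIRST(C)={b,d}
round 2:
  A via A→B: +{a}
  FIRST(S)={b,c}  FIRST(A)={a,c}  FIRST(B)={a}  FIRST(C)={b,d}
round 3: — fixpoint
  FIRST(S)={b,c}  FIRST(A)={a,c}  FIRST(B)={a}  FIRST(C)={b,d}

FIRST(A) = ["a", "c"]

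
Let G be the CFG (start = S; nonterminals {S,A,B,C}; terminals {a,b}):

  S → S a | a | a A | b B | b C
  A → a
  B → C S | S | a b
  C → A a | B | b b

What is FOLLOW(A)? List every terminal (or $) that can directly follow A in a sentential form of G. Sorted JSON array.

Compute FIRST by fixpoint:
round 1:
  A via A→a: +{a}
  B via B→a b: +{a}
  C via C→A a: +{a}
  C via C→b b: +{b}
  S via S→a: +{a}
  S via S→b B: +{b}
  FIRST[S]={a,b}  FIRST[A]={a}  FIRST[B]={a}  FIRST[C]={a,b}
round 2:
  B via B→C S: +{b}
  FIRST[S]={a,b}  FIRST[A]={a}  FIRST[B]={a,b}  FIRST[C]={a,b}
round 3: (no change)
  FIRST[S]={a,b}  FIRST[A]={a}  FIRST[B]={a,b}  FIRST[C]={a,b}

FOLLOW sets:
initialize: $ ∈ FOLLOW(S)
round 1:
  B→C S: FOLLOW(C) ⊇ FIRST(S) = {a,b}; new: +{a,b}
  C→A a: FOLLOW(A) ⊇ FIRST(a) = {a}; new: +{a}
  C→B: FOLLOW(B) ⊇ FOLLOW(C) ⊇ {a,b}; new: +{a,b}
  S→S a: FOLLOW(S) ⊇ FIRST(a) = {a}; new: +{a}
  S→a A: FOLLOW(A) ⊇ FOLLOW(S) ⊇ {$,a}; new: +{$}
  S→b B: FOLLOW(B) ⊇ FOLLOW(S) ⊇ {$,a}; new: +{$}
  S→b C: FOLLOW(C) ⊇ FOLLOW(S) ⊇ {$,a}; new: +{$}
  FOLLOW(S)={$,a}  FOLLOW(A)={$,a}  FOLLOW(B)={$,a,b}  FOLLOW(C)={$,a,b}
round 2:
  B→C S: FOLLOW(S) ⊇ FOLLOW(B) ⊇ {$,a,b}; new: +{b}
  S→a A: FOLLOW(A) ⊇ FOLLOW(S) ⊇ {$,a,b}; new: +{b}
  FOLLOW(S)={$,a,b}  FOLLOW(A)={$,a,b}  FOLLOW(B)={$,a,b}  FOLLOW(C)={$,a,b}
round 3: (stable)
  FOLLOW(S)={$,a,b}  FOLLOW(A)={$,a,b}  FOLLOW(B)={$,a,b}  FOLLOW(C)={$,a,b}

FOLLOW(A) = ["$", "a", "b"]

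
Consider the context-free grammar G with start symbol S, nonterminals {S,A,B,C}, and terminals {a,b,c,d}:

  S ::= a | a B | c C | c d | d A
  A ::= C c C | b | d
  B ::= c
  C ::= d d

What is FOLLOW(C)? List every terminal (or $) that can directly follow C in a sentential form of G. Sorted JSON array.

FIRST sets, iterate to fixpoint:
pass 1:
  A via A→b: +{b}
  A via A→d: +{d}
  B via B→c: +{c}
  C via C→d d: +{d}
  S via S→a: +{a}
  S via S→c C: +{c}
  S via S→d A: +{d}
  FIRST[S]={a,c,d}  FIRST[A]={b,d}  FIRST[B]={c}  FIRST[C]={d}
pass 2: — fixpoint
  FIRST[S]={a,c,d}  FIRST[A]={b,d}  FIRST[B]={c}  FIRST[C]={d}

Compute FOLLOW by fixpoint:
FOLLOW(S) := {$}
[1]
  A→C c C: FOLLOW(C) ⊇ FIRST(c) = {c}; new: +{c}
  S→a B: FOLLOW(B) ⊇ FOLLOW(S) ⊇ {$}; new: +{$}
  S→c C: FOLLOW(C) ⊇ FOLLOW(S) ⊇ {$}; new: +{$}
  S→d A: FOLLOW(A) ⊇ FOLLOW(S) ⊇ {$}; new: +{$}
  FOLLOW[S]={$}  FOLLOW[A]={$}  FOLLOW[B]={$}  FOLLOW[C]={$,c}
[2] — fixpoint
  FOLLOW[S]={$}  FOLLOW[A]={$}  FOLLOW[B]={$}  FOLLOW[C]={$,c}

FOLLOW(C) = ["$", "c"]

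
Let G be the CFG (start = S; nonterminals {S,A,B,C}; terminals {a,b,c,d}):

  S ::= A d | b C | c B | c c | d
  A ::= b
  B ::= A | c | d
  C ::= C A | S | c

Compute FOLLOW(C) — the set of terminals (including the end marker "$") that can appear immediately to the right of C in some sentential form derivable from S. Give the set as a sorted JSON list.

Compute FIRST by fixpoint:
pass 1:
  A via A→b: +{b}
  B via B→A: +{b}
  B via B→c: +{c}
  B via B→d: +{d}
  C via C→c: +{c}
  S via S→A d: +{b}
  S via S→c B: +{c}
  S via S→d: +{d}
  FIRST[S]={b,c,d}  FIRST[A]={b}  FIRST[B]={b,c,d}  FIRST[C]={c}
pass 2:
  C via C→S: +{b,d}
  FIRST[S]={b,c,d}  FIRST[A]={b}  FIRST[B]={b,c,d}  FIRST[C]={b,c,d}
pass 3: — fixpoint
  FIRST[S]={b,c,d}  FIRST[A]={b}  FIRST[B]={b,c,d}  FIRST[C]={b,c,d}

FOLLOW sets:
initialize: $ ∈ FOLLOW(S)
[1]
  C→C A: FOLLOW(C) ⊇ FIRST(A) = {b}; new: +{b}
  C→C A: FOLLOW(A) ⊇ FOLLOW(C) ⊇ {b}; new: +{b}
  C→S: FOLLOW(S) ⊇ FOLLOW(C) ⊇ {b}; new: +{b}
  S→A d: FOLLOW(A) ⊇ FIRST(d) = {d}; new: +{d}
  S→b C: FOLLOW(C) ⊇ FOLLOW(S) ⊇ {$,b}; new: +{$}
  S→c B: FOLLOW(B) ⊇ FOLLOW(S) ⊇ {$,b}; new: +{$,b}
  FOLLOW(S)={$,b}  FOLLOW(A)={b,d}  FOLLOW(B)={$,b}  FOLLOW(C)={$,b}
[2]
  B→A: FOLLOW(A) ⊇ FOLLOW(B) ⊇ {$,b}; new: +{$}
  FOLLOW(S)={$,b}  FOLLOW(A)={$,b,d}  FOLLOW(B)={$,b}  FOLLOW(C)={$,b}
[3] (stable)
  FOLLOW(S)={$,b}  FOLLOW(A)={$,b,d}  FOLLOW(B)={$,b}  FOLLOW(C)={$,b}

FOLLOW(C) = ["$", "b"]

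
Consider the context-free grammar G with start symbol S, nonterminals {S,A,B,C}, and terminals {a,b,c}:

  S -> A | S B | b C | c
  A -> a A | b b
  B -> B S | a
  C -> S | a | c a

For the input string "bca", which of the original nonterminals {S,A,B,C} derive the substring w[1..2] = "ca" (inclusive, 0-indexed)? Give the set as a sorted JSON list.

CNF form of G:
  S -> S B | T0 A | T1 C | T1 T1 | c
  A -> T0 A | T1 T1
  B -> B S | a
  C -> S B | T0 A | T1 C | T1 T1 | T2 T0 | a | c
  T0 -> a
  T1 -> b
  T2 -> c

CYK fill (cells [i..j] with 1 ≤ i ≤ j ≤ 2 only):
  cell(1,1) c: {C,S,T2}  orig:{C,S}
  cell(2,2) a: {B,C,T0}  orig:{B,C}
  cell(1,2) ca: {C,S}

Original NTs in T[1,2] deriving "ca": ["C", "S"]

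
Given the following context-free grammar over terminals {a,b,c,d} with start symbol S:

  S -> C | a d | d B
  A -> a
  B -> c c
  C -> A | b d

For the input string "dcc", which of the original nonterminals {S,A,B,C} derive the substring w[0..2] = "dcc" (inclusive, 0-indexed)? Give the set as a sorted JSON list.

Convert to CNF:
  S -> T1 T2 | T2 B | T3 T2 | a
  A -> a
  B -> T0 T0
  C -> T1 T2 | a
  T0 -> c
  T1 -> b
  T2 -> d
  T3 -> a

CYK table (by increasing span) — only the sub-triangle for w[0..2]:
  cell(0,0) d: {T2}  orig:{}
  cell(1,1) c: {T0}  orig:{}
  cell(2,2) c: {T0}  orig:{}
  cell(0,1) dc: ∅
  cell(1,2) cc: {B}
  cell(0,2) dcc: {S}

Original NTs in T[0,2] deriving "dcc": ["S"]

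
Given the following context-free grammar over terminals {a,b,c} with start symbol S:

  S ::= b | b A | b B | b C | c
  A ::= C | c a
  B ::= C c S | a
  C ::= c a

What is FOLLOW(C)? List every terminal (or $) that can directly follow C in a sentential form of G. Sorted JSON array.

FIRST iteration:
iter 1:
  A via A→c a: +{c}
  B via B→a: +{a}
  C via C→c a: +{c}
  S via S→b: +{b}
  S via S→c: +{c}
  FIRST(S)={b,c}  FIRST(A)={c}  FIRST(B)={a}  FIRST(C)={c}
iter 2:
  B via B→C c S: +{c}
  FIRST(S)={b,c}  FIRST(A)={c}  FIRST(B)={a,c}  FIRST(C)={c}
iter 3: (no change)
  FIRST(S)={b,c}  FIRST(A)={c}  FIRST(B)={a,c}  FIRST(C)={c}

Compute FOLLOW by fixpoint:
initialize: $ ∈ FOLLOW(S)
round 1:
  B→C c S: FOLLOW(C) ⊇ FIRST(c) = {c}; new: +{c}
  S→b A: FOLLOW(A) ⊇ FOLLOW(S) ⊇ {$}; new: +{$}
  S→b B: FOLLOW(B) ⊇ FOLLOW(S) ⊇ {$}; new: +{$}
  S→b C: FOLLOW(C) ⊇ FOLLOW(S) ⊇ {$}; new: +{$}
  FOLLOW[S]={$}  FOLLOW[A]={$}  FOLLOW[B]={$}  FOLLOW[C]={$,c}
round 2: done
  FOLLOW[S]={$}  FOLLOW[A]={$}  FOLLOW[B]={$}  FOLLOW[C]={$,c}

FOLLOW(C) = ["$", "c"]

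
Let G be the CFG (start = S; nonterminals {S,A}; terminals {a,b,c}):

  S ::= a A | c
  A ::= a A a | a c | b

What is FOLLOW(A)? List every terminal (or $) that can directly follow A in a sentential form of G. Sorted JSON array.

FIRST sets, iterate to fixpoint:
iter 1:
  A via A→a A a: +{a}
  A via A→b: +{b}
  S via S→a A: +{a}
  S via S→c: +{c}
  S: {a,c}  A: {a,b}
iter 2: — fixpoint
  S: {a,c}  A: {a,b}

FOLLOW iteration:
initialize: $ ∈ FOLLOW(S)
round 1:
  A→a A a: FOLLOW(A) ⊇ FIRST(a) = {a}; new: +{a}
  S→a A: FOLLOW(A) ⊇ FOLLOW(S) ⊇ {$}; new: +{$}
  S: {$}  A: {$,a}
round 2: done
  S: {$}  A: {$,a}

FOLLOW(A) = ["$", "a"]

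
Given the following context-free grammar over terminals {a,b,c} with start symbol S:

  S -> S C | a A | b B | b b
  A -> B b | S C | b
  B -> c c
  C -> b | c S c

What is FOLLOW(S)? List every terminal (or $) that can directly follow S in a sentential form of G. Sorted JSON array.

FIRST sets, iterate to fixpoint:
pass 1:
  A via A→b: +{b}
  B via B→c c: +{c}
  C via C→b: +{b}
  C via C→c S c: +{c}
  S via S→a A: +{a}
  S via S→b B: +{b}
  S: {a,b}  A: {b}  B: {c}  C: {b,c}
pass 2:
  A via A→B b: +{c}
  A via A→S C: +{a}
  S: {a,b}  A: {a,b,c}  B: {c}  C: {b,c}
pass 3: — fixpoint
  S: {a,b}  A: {a,b,c}  B: {c}  C: {b,c}

FOLLOW sets:
seed FOLLOW(S) with $
iter 1:
  A→B b: FOLLOW(B) ⊇ FIRST(b) = {b}; new: +{b}
  A→S C: FOLLOW(S) ⊇ FIRST(C) = {b,c}; new: +{b,c}
  S→S C: FOLLOW(C) ⊇ FOLLOW(S) ⊇ {$,b,c}; new: +{$,b,c}
  S→a A: FOLLOW(A) ⊇ FOLLOW(S) ⊇ {$,b,c}; new: +{$,b,c}
  S→b B: FOLLOW(B) ⊇ FOLLOW(S) ⊇ {$,b,c}; new: +{$,c}
  S: {$,b,c}  A: {$,b,c}  B: {$,b,c}  C: {$,b,c}
iter 2: (no change)
  S: {$,b,c}  A: {$,b,c}  B: {$,b,c}  C: {$,b,c}

FOLLOW(S) = ["$", "b", "c"]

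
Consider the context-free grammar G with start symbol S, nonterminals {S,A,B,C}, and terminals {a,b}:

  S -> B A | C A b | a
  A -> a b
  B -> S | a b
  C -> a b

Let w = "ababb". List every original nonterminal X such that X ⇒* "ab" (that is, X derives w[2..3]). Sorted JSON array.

CNF form of G:
  S -> B A | C X3 | a
  A -> T0 T1
  B -> B A | C X2 | T0 T1 | a
  C -> T0 T1
  T0 -> a
  T1 -> b
  X2 -> A T1
  X3 -> A T1

CYK table (by increasing span) — only the sub-triangle for w[2..3]:
  [2..2]={B,S,T0}  "a"  orig:{B,S}
  [3..3]={T1}  "b"  orig:{}
  [2..3]={A,B,C}  "ab"

Original NTs in T[2,3] deriving "ab": ["A", "B", "C"]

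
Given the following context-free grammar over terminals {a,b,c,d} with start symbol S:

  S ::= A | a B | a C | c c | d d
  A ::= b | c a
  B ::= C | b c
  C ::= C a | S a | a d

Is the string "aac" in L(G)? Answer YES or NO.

Convert to CNF:
  S -> T0 T0 | T0 T1 | T1 B | T1 C | T2 T2 | b
  A -> T0 T1 | b
  B -> C T1 | S T1 | T1 T2 | T3 T0
  C -> C T1 | S T1 | T1 T2
  T0 -> c
  T1 -> a
  T2 -> d
  T3 -> b

CYK table (by increasing span):
  [0..0]={T1}  "a"  orig:{}
  [1..1]={T1}  "a"  orig:{}
  [2..2]={T0}  "c"  orig:{}
  [0..1]=∅  "aa"
  [1..2]=∅  "ac"
  [0..2]=∅  "aac"

S ∉ T[0,2] ⇒ NO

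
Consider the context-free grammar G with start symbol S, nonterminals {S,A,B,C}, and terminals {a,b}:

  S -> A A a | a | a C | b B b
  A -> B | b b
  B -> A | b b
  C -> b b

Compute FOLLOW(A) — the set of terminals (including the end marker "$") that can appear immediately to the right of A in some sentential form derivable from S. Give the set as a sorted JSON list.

Compute FIRST by fixpoint:
iter 1:
  A via A→b b: +{b}
  B via B→A: +{b}
  C via C→b b: +{b}
  S via S→A A a: +{b}
  S via S→a: +{a}
  FIRST[S]={a,b}  FIRST[A]={b}  FIRST[B]={b}  FIRST[C]={b}
iter 2: — fixpoint
  FIRST[S]={a,b}  FIRST[A]={b}  FIRST[B]={b}  FIRST[C]={b}

FOLLOW iteration:
FOLLOW(S) := {$}
[1]
  S→A A a: FOLLOW(A) ⊇ FIRST(A) = {b}; new: +{b}
  S→A A a: FOLLOW(A) ⊇ FIRST(a) = {a}; new: +{a}
  S→a C: FOLLOW(C) ⊇ FOLLOW(S) ⊇ {$}; new: +{$}
  S→b B b: FOLLOW(B) ⊇ FIRST(b) = {b}; new: +{b}
  FOLLOW[S]={$}  FOLLOW[A]={a,b}  FOLLOW[B]={b}  FOLLOW[C]={$}
[2]
  A→B: FOLLOW(B) ⊇ FOLLOW(A) ⊇ {a,b}; new: +{a}
  FOLLOW[S]={$}  FOLLOW[A]={a,b}  FOLLOW[B]={a,b}  FOLLOW[C]={$}
[3] (stable)
  FOLLOW[S]={$}  FOLLOW[A]={a,b}  FOLLOW[B]={a,b}  FOLLOW[C]={$}

FOLLOW(A) = ["a", "b"]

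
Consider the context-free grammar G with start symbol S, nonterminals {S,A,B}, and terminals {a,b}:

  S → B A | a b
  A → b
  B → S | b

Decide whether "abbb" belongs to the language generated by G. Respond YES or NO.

CNF form of G:
  S -> B A | T0 T1
  A -> b
  B -> B A | T0 T1 | b
  T0 -> a
  T1 -> b

CYK table (by increasing span):
  T[0,0] 'a' = {T0}  orig:{}
  T[1,1] 'b' = {A,B,T1}  orig:{A,B}
  T[2,2] 'b' = {A,B,T1}  orig:{A,B}
  T[3,3] 'b' = {A,B,T1}  orig:{A,B}
  T[0,1] 'ab' = {B,S}
  T[1,2] 'bb' = {B,S}
  T[2,3] 'bb' = {B,S}
  T[0,2] 'abb' = {B,S}
  T[1,3] 'bbb' = {B,S}
  T[0,3] 'abbb' = {B,S}

S ∈ T[0,3] ⇒ YES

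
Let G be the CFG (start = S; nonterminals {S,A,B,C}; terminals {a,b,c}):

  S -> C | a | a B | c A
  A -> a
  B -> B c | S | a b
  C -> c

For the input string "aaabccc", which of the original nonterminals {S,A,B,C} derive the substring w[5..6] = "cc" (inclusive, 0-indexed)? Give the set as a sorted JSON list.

Convert to CNF:
  S -> T0 A | T1 B | a | c
  A -> a
  B -> B T0 | T0 A | T1 B | T1 T2 | a | c
  C -> c
  T0 -> c
  T1 -> a
  T2 -> b

Fill CYK table bottom-up (cells [i..j] with 5 ≤ i ≤ j ≤ 6 only):
  [5..5]={B,C,S,T0}  "c"  orig:{B,C,S}
  [6..6]={B,C,S,T0}  "c"  orig:{B,C,S}
  [5..6]={B}  "cc"

Original NTs in T[5,6] deriving "cc": ["B"]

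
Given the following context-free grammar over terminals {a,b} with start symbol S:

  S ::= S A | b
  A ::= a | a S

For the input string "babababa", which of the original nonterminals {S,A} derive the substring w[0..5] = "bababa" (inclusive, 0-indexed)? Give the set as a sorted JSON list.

Convert to CNF:
  S -> S A | b
  A -> T0 S | a
  T0 -> a

CYK table (by increasing span) (cells [i..j] with 0 ≤ i ≤ j ≤ 5 only):
  T[0,0] 'b' = {S}
  T[1,1] 'a' = {A,T0}  orig:{A}
  T[2,2] 'b' = {S}
  T[3,3] 'a' = {A,T0}  orig:{A}
  T[4,4] 'b' = {S}
  T[5,5] 'a' = {A,T0}  orig:{A}
  T[0,1] 'ba' = {S}
  T[1,2] 'ab' = {A}
  T[2,3] 'ba' = {S}
  T[3,4] 'ab' = {A}
  T[4,5] 'ba' = {S}
  T[0,2] 'bab' = {S}
  T[1,3] 'aba' = {A}
  T[2,4] 'bab' = {S}
  T[3,5] 'aba' = {A}
  T[0,3] 'baba' = {S}
  T[1,4] 'abab' = {A}
  T[2,5] 'baba' = {S}
  T[0,4] 'babab' = {S}
  T[1,5] 'ababa' = {A}
  T[0,5] 'bababa' = {S}

Original NTs in T[0,5] deriving "bababa": ["S"]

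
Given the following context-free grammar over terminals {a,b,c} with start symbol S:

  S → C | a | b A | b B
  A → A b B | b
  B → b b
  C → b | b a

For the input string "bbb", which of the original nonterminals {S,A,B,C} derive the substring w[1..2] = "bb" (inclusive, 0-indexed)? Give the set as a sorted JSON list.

Convert to CNF:
  S -> T0 A | T0 B | T0 T1 | a | b
  A -> A X2 | b
  B -> T0 T0
  C -> T0 T1 | b
  T0 -> b
  T1 -> a
  X2 -> T0 B

CYK table (by increasing span) — only the sub-triangle for w[1..2]:
  cell(1,1) b: {A,C,S,T0}  orig:{A,C,S}
  cell(2,2) b: {A,C,S,T0}  orig:{A,C,S}
  cell(1,2) bb: {B,S}

Original NTs in T[1,2] deriving "bb": ["B", "S"]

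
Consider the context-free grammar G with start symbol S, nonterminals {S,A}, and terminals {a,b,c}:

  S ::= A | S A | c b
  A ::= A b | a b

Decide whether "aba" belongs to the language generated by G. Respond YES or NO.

Convert to CNF:
  S -> A T0 | S A | T1 T0 | T2 T0
  A -> A T0 | T1 T0
  T0 -> b
  T1 -> a
  T2 -> c

CYK fill:
  T[0,0] 'a' = {T1}  orig:{}
  T[1,1] 'b' = {T0}  orig:{}
  T[2,2] 'a' = {T1}  orig:{}
  T[0,1] 'ab' = {A,S}
  T[1,2] 'ba' = ∅
  T[0,2] 'aba' = ∅

S ∉ T[0,2] ⇒ NO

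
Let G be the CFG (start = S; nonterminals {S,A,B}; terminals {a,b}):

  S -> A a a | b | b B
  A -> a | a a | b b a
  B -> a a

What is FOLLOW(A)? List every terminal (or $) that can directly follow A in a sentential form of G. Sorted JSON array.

FIRST sets, iterate to fixpoint:
iter 1:
  A via A→a: +{a}
  A via A→b b a: +{b}
  B via B→a a: +{a}
  S via S→A a a: +{a,b}
  S: {a,b}  A: {a,b}  B: {a}
iter 2: — fixpoint
  S: {a,b}  A: {a,b}  B: {a}

Compute FOLLOW by fixpoint:
FOLLOW(S) := {$}
iter 1:
  S→A a a: FOLLOW(A) ⊇ FIRST(a) = {a}; new: +{a}
  S→b B: FOLLOW(B) ⊇ FOLLOW(S) ⊇ {$}; new: +{$}
  FOLLOW(S)={$}  FOLLOW(A)={a}  FOLLOW(B)={$}
iter 2: — fixpoint
  FOLLOW(S)={$}  FOLLOW(A)={a}  FOLLOW(B)={$}

FOLLOW(A) = ["a"]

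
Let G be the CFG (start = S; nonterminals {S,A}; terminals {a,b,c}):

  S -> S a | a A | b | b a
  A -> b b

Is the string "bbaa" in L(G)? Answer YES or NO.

Convert to CNF:
  S -> S T1 | T0 T1 | T1 A | b
  A -> T0 T0
  T0 -> b
  T1 -> a

CYK table (by increasing span):
  cell(0,0) b: {S,T0}  orig:{S}
  cell(1,1) b: {S,T0}  orig:{S}
  cell(2,2) a: {T1}  orig:{}
  cell(3,3) a: {T1}  orig:{}
  cell(0,1) bb: {A}
  cell(1,2) ba: {S}
  cell(2,3) aa: ∅
  cell(0,2) bba: ∅
  cell(1,3) baa: {S}
  cell(0,3) bbaa: ∅

S ∉ T[0,3] ⇒ NO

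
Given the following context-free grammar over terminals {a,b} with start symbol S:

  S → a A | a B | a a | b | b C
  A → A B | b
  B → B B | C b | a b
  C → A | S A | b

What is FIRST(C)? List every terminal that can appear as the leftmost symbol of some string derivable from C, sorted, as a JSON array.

Compute FIRST by fixpoint:
pass 1:
  A via A→b: +{b}
  B via B→a b: +{a}
  C via C→A: +{b}
  S via S→a A: +{a}
  S via S→b: +{b}
  S: {a,b}  A: {b}  B: {a}  C: {b}
pass 2:
  B via B→C b: +{b}
  C via C→S A: +{a}
  S: {a,b}  A: {b}  B: {a,b}  C: {a,b}
pass 3: done
  S: {a,b}  A: {b}  B: {a,b}  C: {a,b}

FIRST(C) = ["a", "b"]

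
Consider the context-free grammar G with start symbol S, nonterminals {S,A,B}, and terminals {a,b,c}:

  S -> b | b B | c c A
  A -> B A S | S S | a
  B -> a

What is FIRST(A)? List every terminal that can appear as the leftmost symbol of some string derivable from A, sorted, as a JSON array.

FIRST sets, iterate to fixpoint:
pass 1:
  A via A→a: +{a}
  B via B→a: +{a}
  S via S→b: +{b}
  S via S→c c A: +{c}
  S: {b,c}  A: {a}  B: {a}
pass 2:
  A via A→S S: +{b,c}
  S: {b,c}  A: {a,b,c}  B: {a}
pass 3: (no change)
  S: {b,c}  A: {a,b,c}  B: {a}

FIRST(A) = ["a", "b", "c"]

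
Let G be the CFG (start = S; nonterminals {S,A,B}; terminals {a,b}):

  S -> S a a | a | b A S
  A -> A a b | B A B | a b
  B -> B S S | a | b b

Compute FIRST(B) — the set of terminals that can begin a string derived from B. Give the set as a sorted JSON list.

FIRST iteration:
pass 1:
  A via A→a b: +{a}
  B via B→a: +{a}
  B via B→b b: +{b}
  S via S→a: +{a}
  S via S→b A S: +{b}
  S: {a,b}  A: {a}  B: {a,b}
pass 2:
  A via A→B A B: +{b}
  S: {a,b}  A: {a,b}  B: {a,b}
pass 3: (stable)
  S: {a,b}  A: {a,b}  B: {a,b}

FIRST(B) = ["a", "b"]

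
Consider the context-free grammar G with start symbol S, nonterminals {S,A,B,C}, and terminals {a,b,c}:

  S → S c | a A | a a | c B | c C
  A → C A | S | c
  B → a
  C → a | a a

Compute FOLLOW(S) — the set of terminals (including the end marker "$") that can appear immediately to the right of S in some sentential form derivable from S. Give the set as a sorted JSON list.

Compute FIRST by fixpoint:
iter 1:
  A via A→c: +{c}
  B via B→a: +{a}
  C via C→a: +{a}
  S via S→a A: +{a}
  S via S→c B: +{c}
  FIRST(S)={a,c}  FIRST(A)={c}  FIRST(B)={a}  FIRST(C)={a}
iter 2:
  A via A→C A: +{a}
  FIRST(S)={a,c}  FIRST(A)={a,c}  FIRST(B)={a}  FIRST(C)={a}
iter 3: (no change)
  FIRST(S)={a,c}  FIRST(A)={a,c}  FIRST(B)={a}  FIRST(C)={a}

Compute FOLLOW by fixpoint:
FOLLOW(S) := {$}
pass 1:
  A→C A: FOLLOW(C) ⊇ FIRST(A) = {a,c}; new: +{a,c}
  S→S c: FOLLOW(S) ⊇ FIRST(c) = {c}; new: +{c}
  S→a A: FOLLOW(A) ⊇ FOLLOW(S) ⊇ {$,c}; new: +{$,c}
  S→c B: FOLLOW(B) ⊇ FOLLOW(S) ⊇ {$,c}; new: +{$,c}
  S→c C: FOLLOW(C) ⊇ FOLLOW(S) ⊇ {$,c}; new: +{$}
  S: {$,c}  A: {$,c}  B: {$,c}  C: {$,a,c}
pass 2: (stable)
  S: {$,c}  A: {$,c}  B: {$,c}  C: {$,a,c}

FOLLOW(S) = ["$", "c"]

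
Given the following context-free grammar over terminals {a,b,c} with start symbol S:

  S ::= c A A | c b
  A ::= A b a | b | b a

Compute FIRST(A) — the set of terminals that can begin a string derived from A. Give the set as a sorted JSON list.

Compute FIRST by fixpoint:
round 1:
  A via A→b: +{b}
  S via S→c A A: +{c}
  FIRST[S]={c}  FIRST[A]={b}
round 2: — fixpoint
  FIRST[S]={c}  FIRST[A]={b}

FIRST(A) = ["b"]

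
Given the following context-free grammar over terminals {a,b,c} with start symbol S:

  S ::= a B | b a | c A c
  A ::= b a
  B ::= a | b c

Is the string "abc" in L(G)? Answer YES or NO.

CNF form of G:
  S -> T0 T1 | T1 B | T2 X3
  A -> T0 T1
  B -> T0 T2 | a
  T0 -> b
  T1 -> a
  T2 -> c
  X3 -> A T2

Fill CYK table bottom-up:
  cell(0,0) a: {B,T1}  orig:{B}
  cell(1,1) b: {T0}  orig:{}
  cell(2,2) c: {T2}  orig:{}
  cell(0,1) ab: ∅
  cell(1,2) bc: {B}
  cell(0,2) abc: {S}

S ∈ T[0,2] ⇒ YES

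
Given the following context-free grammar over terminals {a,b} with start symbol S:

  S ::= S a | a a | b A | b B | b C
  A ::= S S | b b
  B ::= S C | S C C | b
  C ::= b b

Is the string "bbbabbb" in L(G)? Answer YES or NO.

CNF form of G:
  S -> S T1 | T0 A | T0 B | T0 C | T1 T1
  A -> S S | T0 T0
  B -> S C | S X2 | b
  C -> T0 T0
  T0 -> b
  T1 -> a
  X2 -> C C

CYK fill:
  cell(0,0) b: {B,T0}  orig:{B}
  cell(1,1) b: {B,T0}  orig:{B}
  cell(2,2) b: {B,T0}  orig:{B}
  cell(3,3) a: {T1}  orig:{}
  cell(4,4) b: {B,T0}  orig:{B}
  cell(5,5) b: {B,T0}  orig:{B}
  cell(6,6) b: {B,T0}  orig:{B}
  cell(0,1) bb: {A,C,S}
  cell(1,2) bb: {A,C,S}
  cell(2,3) ba: ∅
  cell(3,4) ab: ∅
  cell(4,5) bb: {A,C,S}
  cell(5,6) bb: {A,C,S}
  cell(0,2) bbb: {S}
  cell(1,3) bba: {S}
  cell(2,4) bab: ∅
  cell(3,5) abb: ∅
  cell(4,6) bbb: {S}
  cell(0,3) bbba: {S}
  cell(1,4) bbab: ∅
  cell(2,5) babb: ∅
  cell(3,6) abbb: ∅
  cell(0,4) bbbab: ∅
  cell(1,5) bbabb: {A,B}
  cell(2,6) babbb: ∅
  cell(0,5) bbbabb: {A,B,S}
  cell(1,6) bbabbb: {A}
  cell(0,6) bbbabbb: {A,S}

S ∈ T[0,6] ⇒ YES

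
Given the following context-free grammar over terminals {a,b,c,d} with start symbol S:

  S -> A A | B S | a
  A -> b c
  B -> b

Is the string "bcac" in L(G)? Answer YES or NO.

Convert to CNF:
  S -> A A | B S | a
  A -> T0 T1
  B -> b
  T0 -> b
  T1 -> c

Fill CYK table bottom-up:
  [0..0]={B,T0}  "b"  orig:{B}
  [1..1]={T1}  "c"  orig:{}
  [2..2]={S}  "a"
  [3..3]={T1}  "c"  orig:{}
  [0..1]={A}  "bc"
  [1..2]=∅  "ca"
  [2..3]=∅  "ac"
  [0..2]=∅  "bca"
  [1..3]=∅  "cac"
  [0..3]=∅  "bcac"

S ∉ T[0,3] ⇒ NO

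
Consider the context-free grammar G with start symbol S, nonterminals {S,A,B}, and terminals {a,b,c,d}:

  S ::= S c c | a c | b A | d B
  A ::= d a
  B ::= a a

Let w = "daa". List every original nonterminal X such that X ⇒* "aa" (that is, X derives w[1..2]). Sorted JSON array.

Convert to CNF:
  S -> S X4 | T0 B | T1 T2 | T3 A
  A -> T0 T1
  B -> T1 T1
  T0 -> d
  T1 -> a
  T2 -> c
  T3 -> b
  X4 -> T2 T2

CYK table (by increasing span) — only the sub-triangle for w[1..2]:
  cell(1,1) a: {T1}  orig:{}
  cell(2,2) a: {T1}  orig:{}
  cell(1,2) aa: {B}

Original NTs in T[1,2] deriving "aa": ["B"]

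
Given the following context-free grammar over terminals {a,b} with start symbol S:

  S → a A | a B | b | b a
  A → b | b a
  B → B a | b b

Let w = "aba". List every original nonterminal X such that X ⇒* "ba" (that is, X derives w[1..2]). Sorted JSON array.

CNF form of G:
  S -> T0 T1 | T1 A | T1 B | b
  A -> T0 T1 | b
  B -> B T1 | T0 T0
  T0 -> b
  T1 -> a

CYK table (by increasing span), restricted to cells inside w[1..2]:
  cell(1,1) b: {A,S,T0}  orig:{A,S}
  cell(2,2) a: {T1}  orig:{}
  cell(1,2) ba: {A,S}

Original NTs in T[1,2] deriving "ba": ["A", "S"]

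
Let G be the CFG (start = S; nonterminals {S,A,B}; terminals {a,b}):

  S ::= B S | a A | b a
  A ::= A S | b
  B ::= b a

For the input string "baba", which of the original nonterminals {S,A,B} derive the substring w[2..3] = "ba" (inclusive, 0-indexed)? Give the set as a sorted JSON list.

Convert to CNF:
  S -> B S | T0 T1 | T1 A
  A -> A S | b
  B -> T0 T1
  T0 -> b
  T1 -> a

Fill CYK table bottom-up (cells [i..j] with 2 ≤ i ≤ j ≤ 3 only):
  [2..2]={A,T0}  "b"  orig:{A}
  [3..3]={T1}  "a"  orig:{}
  [2..3]={B,S}  "ba"

Original NTs in T[2,3] deriving "ba": ["B", "S"]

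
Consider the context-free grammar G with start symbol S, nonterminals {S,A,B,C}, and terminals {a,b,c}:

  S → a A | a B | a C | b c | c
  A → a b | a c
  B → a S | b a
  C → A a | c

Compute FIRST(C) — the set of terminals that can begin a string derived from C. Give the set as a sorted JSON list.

FIRST sets, iterate to fixpoint:
round 1:
  A via A→a b: +{a}
  B via B→a S: +{a}
  B via B→b a: +{b}
  C via C→A a: +{a}
  C via C→c: +{c}
  S via S→a A: +{a}
  S via S→b c: +{b}
  S via S→c: +{c}
  FIRST[S]={a,b,c}  FIRST[A]={a}  FIRST[B]={a,b}  FIRST[C]={a,c}
round 2: (stable)
  FIRST[S]={a,b,c}  FIRST[A]={a}  FIRST[B]={a,b}  FIRST[C]={a,c}

FIRST(C) = ["a", "c"]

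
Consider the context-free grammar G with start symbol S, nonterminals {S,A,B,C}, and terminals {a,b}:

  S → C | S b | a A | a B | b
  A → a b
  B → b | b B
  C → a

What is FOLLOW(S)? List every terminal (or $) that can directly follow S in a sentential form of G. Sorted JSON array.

Compute FIRST by fixpoint:
iter 1:
  A via A→a b: +{a}
  B via B→b: +{b}
  C via C→a: +{a}
  S via S→C: +{a}
  S via S→b: +{b}
  FIRST[S]={a,b}  FIRST[A]={a}  FIRST[B]={b}  FIRST[C]={a}
iter 2: done
  FIRST[S]={a,b}  FIRST[A]={a}  FIRST[B]={b}  FIRST[C]={a}

FOLLOW sets:
initialize: $ ∈ FOLLOW(S)
pass 1:
  S→C: FOLLOW(C) ⊇ FOLLOW(S) ⊇ {$}; new: +{$}
  S→S b: FOLLOW(S) ⊇ FIRST(b) = {b}; new: +{b}
  S→a A: FOLLOW(A) ⊇ FOLLOW(S) ⊇ {$,b}; new: +{$,b}
  S→a B: FOLLOW(B) ⊇ FOLLOW(S) ⊇ {$,b}; new: +{$,b}
  FOLLOW[S]={$,b}  FOLLOW[A]={$,b}  FOLLOW[B]={$,b}  FOLLOW[C]={$}
pass 2:
  S→C: FOLLOW(C) ⊇ FOLLOW(S) ⊇ {$,b}; new: +{b}
  FOLLOW[S]={$,b}  FOLLOW[A]={$,b}  FOLLOW[B]={$,b}  FOLLOW[C]={$,b}
pass 3: (stable)
  FOLLOW[S]={$,b}  FOLLOW[A]={$,b}  FOLLOW[B]={$,b}  FOLLOW[C]={$,b}

FOLLOW(S) = ["$", "b"]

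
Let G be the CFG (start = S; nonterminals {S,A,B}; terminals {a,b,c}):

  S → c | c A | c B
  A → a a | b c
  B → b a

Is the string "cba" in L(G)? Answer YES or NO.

Convert to CNF:
  S -> T2 A | T2 B | c
  A -> T0 T0 | T1 T2
  B -> T1 T0
  T0 -> a
  T1 -> b
  T2 -> c

Fill CYK table bottom-up:
  T[0,0] 'c' = {S,T2}  orig:{S}
  T[1,1] 'b' = {T1}  orig:{}
  T[2,2] 'a' = {T0}  orig:{}
  T[0,1] 'cb' = ∅
  T[1,2] 'ba' = {B}
  T[0,2] 'cba' = {S}

S ∈ T[0,2] ⇒ YES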